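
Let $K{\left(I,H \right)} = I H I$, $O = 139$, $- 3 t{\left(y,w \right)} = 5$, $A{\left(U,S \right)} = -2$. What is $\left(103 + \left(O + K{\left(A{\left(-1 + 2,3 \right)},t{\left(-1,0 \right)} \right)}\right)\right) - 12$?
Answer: $\frac{670}{3} \approx 223.33$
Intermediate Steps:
$t{\left(y,w \right)} = - \frac{5}{3}$ ($t{\left(y,w \right)} = \left(- \frac{1}{3}\right) 5 = - \frac{5}{3}$)
$K{\left(I,H \right)} = H I^{2}$ ($K{\left(I,H \right)} = H I I = H I^{2}$)
$\left(103 + \left(O + K{\left(A{\left(-1 + 2,3 \right)},t{\left(-1,0 \right)} \right)}\right)\right) - 12 = \left(103 + \left(139 - \frac{5 \left(-2\right)^{2}}{3}\right)\right) - 12 = \left(103 + \left(139 - \frac{20}{3}\right)\right) - 12 = \left(103 + \frac{397}{3}\right) - 12 = \frac{706}{3} - 12 = \frac{670}{3}$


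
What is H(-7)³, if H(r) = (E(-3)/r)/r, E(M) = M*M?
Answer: 729/117649 ≈ 0.0061964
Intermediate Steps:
E(M) = M²
H(r) = 9/r² (H(r) = ((-3)²/r)/r = (9/r)/r = 9/r²)
H(-7)³ = (9/(-7)²)³ = (9*(1/49))³ = (9/49)³ = 729/117649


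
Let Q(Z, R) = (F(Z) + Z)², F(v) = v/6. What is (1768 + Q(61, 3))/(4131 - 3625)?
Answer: 245977/18216 ≈ 13.503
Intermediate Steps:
F(v) = v/6 (F(v) = v*(⅙) = v/6)
Q(Z, R) = 49*Z²/36 (Q(Z, R) = (Z/6 + Z)² = (7*Z/6)² = 49*Z²/36)
(1768 + Q(61, 3))/(4131 - 3625) = (1768 + (49/36)*61²)/(4131 - 3625) = (1768 + (49/36)*3721)/506 = (1768 + 182329/36)*(1/506) = (245977/36)*(1/506) = 245977/18216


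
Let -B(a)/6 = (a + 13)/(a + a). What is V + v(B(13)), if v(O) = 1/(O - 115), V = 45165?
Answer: 5464964/121 ≈ 45165.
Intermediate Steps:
B(a) = -3*(13 + a)/a (B(a) = -6*(a + 13)/(a + a) = -6*(13 + a)/(2*a) = -6*(13 + a)*1/(2*a) = -3*(13 + a)/a)
v(O) = 1/(-115 + O)
V + v(B(13)) = 45165 + 1/(-115 + (-3 - 39/13)) = 45165 + 1/(-115 + (-3 - 39*1/13)) = 45165 + 1/(-115 + (-3 - 3)) = 45165 + 1/(-115 - 6) = 45165 + 1/(-121) = 45165 - 1/121 = 5464964/121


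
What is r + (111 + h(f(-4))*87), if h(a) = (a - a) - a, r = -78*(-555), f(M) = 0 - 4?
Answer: 43749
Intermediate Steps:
f(M) = -4
r = 43290
h(a) = -a (h(a) = 0 - a = -a)
r + (111 + h(f(-4))*87) = 43290 + (111 - 1*(-4)*87) = 43290 + (111 + 4*87) = 43290 + (111 + 348) = 43290 + 459 = 43749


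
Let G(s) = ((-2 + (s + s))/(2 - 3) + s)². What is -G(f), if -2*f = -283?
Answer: -77841/4 ≈ -19460.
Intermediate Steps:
f = 283/2 (f = -½*(-283) = 283/2 ≈ 141.50)
G(s) = (2 - s)² (G(s) = ((-2 + 2*s)/(-1) + s)² = ((-2 + 2*s)*(-1) + s)² = ((2 - 2*s) + s)² = (2 - s)²)
-G(f) = -(-2 + 283/2)² = -(279/2)² = -1*77841/4 = -77841/4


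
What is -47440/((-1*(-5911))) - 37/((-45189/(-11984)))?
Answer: -4764750848/267112179 ≈ -17.838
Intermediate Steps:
-47440/((-1*(-5911))) - 37/((-45189/(-11984))) = -47440/5911 - 37/((-45189*(-1/11984))) = -47440*1/5911 - 37/45189/11984 = -47440/5911 - 37*11984/45189 = -47440/5911 - 443408/45189 = -4764750848/267112179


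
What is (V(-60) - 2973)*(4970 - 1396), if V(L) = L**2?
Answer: 2240898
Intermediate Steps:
(V(-60) - 2973)*(4970 - 1396) = ((-60)**2 - 2973)*(4970 - 1396) = (3600 - 2973)*3574 = 627*3574 = 2240898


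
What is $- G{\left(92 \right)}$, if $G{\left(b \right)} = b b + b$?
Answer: $-8556$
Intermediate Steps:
$G{\left(b \right)} = b + b^{2}$ ($G{\left(b \right)} = b^{2} + b = b + b^{2}$)
$- G{\left(92 \right)} = - 92 \left(1 + 92\right) = - 92 \cdot 93 = \left(-1\right) 8556 = -8556$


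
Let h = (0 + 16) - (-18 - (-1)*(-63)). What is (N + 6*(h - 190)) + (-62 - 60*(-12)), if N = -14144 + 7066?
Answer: -6978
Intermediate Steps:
h = 97 (h = 16 - (-18 - 1*63) = 16 - (-18 - 63) = 16 - 1*(-81) = 16 + 81 = 97)
N = -7078
(N + 6*(h - 190)) + (-62 - 60*(-12)) = (-7078 + 6*(97 - 190)) + (-62 - 60*(-12)) = (-7078 + 6*(-93)) + (-62 + 720) = (-7078 - 558) + 658 = -7636 + 658 = -6978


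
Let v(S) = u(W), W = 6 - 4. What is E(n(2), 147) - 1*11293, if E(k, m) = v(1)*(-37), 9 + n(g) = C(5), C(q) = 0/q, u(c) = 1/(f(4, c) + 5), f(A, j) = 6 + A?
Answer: -169432/15 ≈ -11295.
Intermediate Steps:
W = 2
u(c) = 1/15 (u(c) = 1/((6 + 4) + 5) = 1/(10 + 5) = 1/15)
v(S) = 1/15
C(q) = 0
n(g) = -9 (n(g) = -9 + 0 = -9)
E(k, m) = -37/15 (E(k, m) = (1/15)*(-37) = -37/15)
E(n(2), 147) - 1*11293 = -37/15 - 1*11293 = -37/15 - 11293 = -169432/15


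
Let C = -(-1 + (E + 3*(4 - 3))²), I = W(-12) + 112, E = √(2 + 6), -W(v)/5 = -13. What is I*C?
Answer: -2832 - 2124*√2 ≈ -5835.8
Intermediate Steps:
W(v) = 65 (W(v) = -5*(-13) = 65)
E = 2*√2 (E = √8 = 2*√2 ≈ 2.8284)
I = 177 (I = 65 + 112 = 177)
C = 1 - (3 + 2*√2)² (C = -(-1 + (2*√2 + 3*(4 - 3))²) = -(-1 + (2*√2 + 3*1)²) = -(-1 + (2*√2 + 3)²) = -(-1 + (3 + 2*√2)²) = 1 - (3 + 2*√2)² ≈ -32.971)
I*C = 177*(-16 - 12*√2) = -2832 - 2124*√2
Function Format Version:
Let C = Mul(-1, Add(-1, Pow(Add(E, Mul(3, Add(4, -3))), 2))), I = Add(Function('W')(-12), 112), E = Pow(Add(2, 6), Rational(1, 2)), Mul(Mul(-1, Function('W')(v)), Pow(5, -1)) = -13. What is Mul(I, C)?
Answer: Add(-2832, Mul(-2124, Pow(2, Rational(1, 2)))) ≈ -5835.8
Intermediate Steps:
Function('W')(v) = 65 (Function('W')(v) = Mul(-5, -13) = 65)
E = Mul(2, Pow(2, Rational(1, 2))) (E = Pow(8, Rational(1, 2)) = Mul(2, Pow(2, Rational(1, 2))) ≈ 2.8284)
I = 177 (I = Add(65, 112) = 177)
C = Add(1, Mul(-1, Pow(Add(3, Mul(2, Pow(2, Rational(1, 2)))), 2))) (C = Mul(-1, Add(-1, Pow(Add(Mul(2, Pow(2, Rational(1, 2))), Mul(3, Add(4, -3))), 2))) = Mul(-1, Add(-1, Pow(Add(Mul(2, Pow(2, Rational(1, 2))), Mul(3, 1)), 2))) = Mul(-1, Add(-1, Pow(Add(Mul(2, Pow(2, Rational(1, 2))), 3), 2))) = Mul(-1, Add(-1, Pow(Add(3, Mul(2, Pow(2, Rational(1, 2)))), 2))) = Add(1, Mul(-1, Pow(Add(3, Mul(2, Pow(2, Rational(1, 2)))), 2))) ≈ -32.971)
Mul(I, C) = Mul(177, Add(-16, Mul(-12, Pow(2, Rational(1, 2))))) = Add(-2832, Mul(-2124, Pow(2, Rational(1, 2))))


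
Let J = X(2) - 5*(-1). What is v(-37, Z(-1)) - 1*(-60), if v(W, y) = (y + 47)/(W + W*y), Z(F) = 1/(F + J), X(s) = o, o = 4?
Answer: 19603/333 ≈ 58.868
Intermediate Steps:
X(s) = 4
J = 9 (J = 4 - 5*(-1) = 4 + 5 = 9)
Z(F) = 1/(9 + F) (Z(F) = 1/(F + 9) = 1/(9 + F))
v(W, y) = (47 + y)/(W + W*y)
v(-37, Z(-1)) - 1*(-60) = (47 + 1/(9 - 1))/((-37)*(1 + 1/(9 - 1))) - 1*(-60) = -(47 + 1/8)/(37*(1 + 1/8)) + 60 = -(47 + ⅛)/(37*(1 + ⅛)) + 60 = -1/37*377/8/9/8 + 60 = -1/37*8/9*377/8 + 60 = -377/333 + 60 = 19603/333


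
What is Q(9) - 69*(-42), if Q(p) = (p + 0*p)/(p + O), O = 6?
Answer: 14493/5 ≈ 2898.6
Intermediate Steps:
Q(p) = p/(6 + p) (Q(p) = (p + 0*p)/(p + 6) = (p + 0)/(6 + p) = p/(6 + p))
Q(9) - 69*(-42) = 9/(6 + 9) - 69*(-42) = 9/15 + 2898 = 9*(1/15) + 2898 = ⅗ + 2898 = 14493/5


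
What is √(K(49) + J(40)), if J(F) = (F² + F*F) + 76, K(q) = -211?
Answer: √3065 ≈ 55.362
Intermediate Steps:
J(F) = 76 + 2*F² (J(F) = (F² + F²) + 76 = 2*F² + 76 = 76 + 2*F²)
√(K(49) + J(40)) = √(-211 + (76 + 2*40²)) = √(-211 + (76 + 2*1600)) = √(-211 + (76 + 3200)) = √(-211 + 3276) = √3065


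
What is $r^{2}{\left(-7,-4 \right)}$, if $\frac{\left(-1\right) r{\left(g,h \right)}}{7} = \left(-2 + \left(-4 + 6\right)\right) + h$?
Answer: $784$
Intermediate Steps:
$r{\left(g,h \right)} = - 7 h$ ($r{\left(g,h \right)} = - 7 \left(\left(-2 + \left(-4 + 6\right)\right) + h\right) = - 7 \left(\left(-2 + 2\right) + h\right) = - 7 \left(0 + h\right) = - 7 h$)
$r^{2}{\left(-7,-4 \right)} = \left(\left(-7\right) \left(-4\right)\right)^{2} = 28^{2} = 784$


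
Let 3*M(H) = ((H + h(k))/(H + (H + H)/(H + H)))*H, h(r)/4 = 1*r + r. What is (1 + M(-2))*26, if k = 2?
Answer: 806/3 ≈ 268.67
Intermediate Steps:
h(r) = 8*r (h(r) = 4*(1*r + r) = 4*(r + r) = 4*(2*r) = 8*r)
M(H) = H*(16 + H)/(3*(1 + H)) (M(H) = (((H + 8*2)/(H + (H + H)/(H + H)))*H)/3 = (((H + 16)/(H + (2*H)/((2*H))))*H)/3 = (((16 + H)/(H + (2*H)*(1/(2*H))))*H)/3 = (((16 + H)/(H + 1))*H)/3 = (((16 + H)/(1 + H))*H)/3 = (H*(16 + H)/(1 + H))/3 = H*(16 + H)/(3*(1 + H)))
(1 + M(-2))*26 = (1 + (⅓)*(-2)*(16 - 2)/(1 - 2))*26 = (1 + (⅓)*(-2)*14/(-1))*26 = (1 + (⅓)*(-2)*(-1)*14)*26 = (1 + 28/3)*26 = (31/3)*26 = 806/3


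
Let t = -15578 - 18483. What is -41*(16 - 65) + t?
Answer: -32052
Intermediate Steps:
t = -34061
-41*(16 - 65) + t = -41*(16 - 65) - 34061 = -41*(-49) - 34061 = 2009 - 34061 = -32052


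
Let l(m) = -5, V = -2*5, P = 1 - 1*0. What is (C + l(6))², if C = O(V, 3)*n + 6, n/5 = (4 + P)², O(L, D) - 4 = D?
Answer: 767376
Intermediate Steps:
P = 1 (P = 1 + 0 = 1)
V = -10
O(L, D) = 4 + D
n = 125 (n = 5*(4 + 1)² = 5*5² = 5*25 = 125)
C = 881 (C = (4 + 3)*125 + 6 = 7*125 + 6 = 875 + 6 = 881)
(C + l(6))² = (881 - 5)² = 876² = 767376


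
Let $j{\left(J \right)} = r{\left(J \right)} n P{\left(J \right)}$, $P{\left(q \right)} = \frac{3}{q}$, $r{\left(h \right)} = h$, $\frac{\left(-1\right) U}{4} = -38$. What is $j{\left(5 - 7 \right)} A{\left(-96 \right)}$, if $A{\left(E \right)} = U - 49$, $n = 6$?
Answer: $1854$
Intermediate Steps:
$U = 152$ ($U = \left(-4\right) \left(-38\right) = 152$)
$A{\left(E \right)} = 103$ ($A{\left(E \right)} = 152 - 49 = 103$)
$j{\left(J \right)} = 18$ ($j{\left(J \right)} = J 6 \frac{3}{J} = 6 J \frac{3}{J} = 18$)
$j{\left(5 - 7 \right)} A{\left(-96 \right)} = 18 \cdot 103 = 1854$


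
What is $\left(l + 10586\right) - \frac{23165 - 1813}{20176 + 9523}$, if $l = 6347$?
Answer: $\frac{29580695}{1747} \approx 16932.0$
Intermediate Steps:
$\left(l + 10586\right) - \frac{23165 - 1813}{20176 + 9523} = \left(6347 + 10586\right) - \frac{23165 - 1813}{20176 + 9523} = 16933 - \frac{21352}{29699} = 16933 - 21352 \cdot \frac{1}{29699} = 16933 - \frac{1256}{1747} = \frac{29580695}{1747}$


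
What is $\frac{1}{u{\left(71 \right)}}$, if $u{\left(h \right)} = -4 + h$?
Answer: $\frac{1}{67} \approx 0.014925$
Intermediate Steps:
$\frac{1}{u{\left(71 \right)}} = \frac{1}{-4 + 71} = \frac{1}{67}$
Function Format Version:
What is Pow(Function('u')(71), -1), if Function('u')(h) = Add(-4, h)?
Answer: Rational(1, 67) ≈ 0.014925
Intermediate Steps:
Pow(Function('u')(71), -1) = Pow(Add(-4, 71), -1) = Pow(67, -1) = Rational(1, 67)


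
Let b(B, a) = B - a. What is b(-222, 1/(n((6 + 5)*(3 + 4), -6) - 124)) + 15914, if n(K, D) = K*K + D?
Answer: 90997907/5799 ≈ 15692.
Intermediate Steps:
n(K, D) = D + K² (n(K, D) = K² + D = D + K²)
b(-222, 1/(n((6 + 5)*(3 + 4), -6) - 124)) + 15914 = (-222 - 1/((-6 + ((6 + 5)*(3 + 4))²) - 124)) + 15914 = (-222 - 1/((-6 + (11*7)²) - 124)) + 15914 = (-222 - 1/((-6 + 77²) - 124)) + 15914 = (-222 - 1/((-6 + 5929) - 124)) + 15914 = (-222 - 1/(5923 - 124)) + 15914 = (-222 - 1/5799) + 15914 = -1287379/5799 + 15914 = 90997907/5799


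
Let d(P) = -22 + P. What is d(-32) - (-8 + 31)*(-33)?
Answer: 705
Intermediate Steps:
d(-32) - (-8 + 31)*(-33) = (-22 - 32) - (-8 + 31)*(-33) = -54 - 23*(-33) = -54 - 1*(-759) = -54 + 759 = 705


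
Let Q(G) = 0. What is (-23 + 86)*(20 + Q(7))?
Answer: 1260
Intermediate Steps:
(-23 + 86)*(20 + Q(7)) = (-23 + 86)*(20 + 0) = 63*20 = 1260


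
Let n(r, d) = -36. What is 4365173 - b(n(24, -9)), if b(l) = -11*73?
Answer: 4365976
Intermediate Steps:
b(l) = -803
4365173 - b(n(24, -9)) = 4365173 - 1*(-803) = 4365173 + 803 = 4365976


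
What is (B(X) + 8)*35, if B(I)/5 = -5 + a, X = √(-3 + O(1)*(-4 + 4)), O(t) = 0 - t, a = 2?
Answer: -245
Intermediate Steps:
O(t) = -t
X = I*√3 (X = √(-3 + (-1*1)*(-4 + 4)) = √(-3 - 1*0) = √(-3 + 0) = √(-3) = I*√3 ≈ 1.732*I)
B(I) = -15 (B(I) = 5*(-5 + 2) = 5*(-3) = -15)
(B(X) + 8)*35 = (-15 + 8)*35 = -7*35 = -245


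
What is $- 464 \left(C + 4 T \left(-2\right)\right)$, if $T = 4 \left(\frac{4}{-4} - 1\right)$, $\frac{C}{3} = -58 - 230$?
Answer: $371200$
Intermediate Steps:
$C = -864$ ($C = 3 \left(-58 - 230\right) = 3 \left(-288\right) = -864$)
$T = -8$ ($T = 4 \left(4 \left(- \frac{1}{4}\right) - 1\right) = 4 \left(-1 - 1\right) = 4 \left(-2\right) = -8$)
$- 464 \left(C + 4 T \left(-2\right)\right) = - 464 \left(-864 + 4 \left(-8\right) \left(-2\right)\right) = - 464 \left(-864 - -64\right) = - 464 \left(-864 + 64\right) = \left(-464\right) \left(-800\right) = 371200$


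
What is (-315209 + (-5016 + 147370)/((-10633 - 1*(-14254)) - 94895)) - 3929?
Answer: -14564572083/45637 ≈ -3.1914e+5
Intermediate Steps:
(-315209 + (-5016 + 147370)/((-10633 - 1*(-14254)) - 94895)) - 3929 = (-315209 + 142354/((-10633 + 14254) - 94895)) - 3929 = (-315209 + 142354/(3621 - 94895)) - 3929 = (-315209 + 142354/(-91274)) - 3929 = (-315209 + 142354*(-1/91274)) - 3929 = (-315209 - 71177/45637) - 3929 = -14385264310/45637 - 3929 = -14564572083/45637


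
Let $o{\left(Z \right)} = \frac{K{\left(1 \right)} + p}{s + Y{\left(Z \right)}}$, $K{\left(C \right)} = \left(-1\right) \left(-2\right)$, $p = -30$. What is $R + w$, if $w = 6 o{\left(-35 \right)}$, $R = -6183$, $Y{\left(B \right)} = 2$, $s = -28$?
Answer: $- \frac{80295}{13} \approx -6176.5$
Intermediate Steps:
$K{\left(C \right)} = 2$
$o{\left(Z \right)} = \frac{14}{13}$ ($o{\left(Z \right)} = \frac{2 - 30}{-28 + 2} = - \frac{28}{-26} = \left(-28\right) \left(- \frac{1}{26}\right) = \frac{14}{13}$)
$w = \frac{84}{13}$ ($w = 6 \cdot \frac{14}{13} = \frac{84}{13} \approx 6.4615$)
$R + w = -6183 + \frac{84}{13} = - \frac{80295}{13}$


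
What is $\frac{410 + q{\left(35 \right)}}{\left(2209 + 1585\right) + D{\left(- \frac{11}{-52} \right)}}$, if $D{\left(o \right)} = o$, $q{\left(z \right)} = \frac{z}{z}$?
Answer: $\frac{21372}{197299} \approx 0.10832$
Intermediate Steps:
$q{\left(z \right)} = 1$
$\frac{410 + q{\left(35 \right)}}{\left(2209 + 1585\right) + D{\left(- \frac{11}{-52} \right)}} = \frac{410 + 1}{\left(2209 + 1585\right) - \frac{11}{-52}} = \frac{411}{3794 - - \frac{11}{52}} = \frac{411}{3794 + \frac{11}{52}} = \frac{411}{\frac{197299}{52}} = 411 \cdot \frac{52}{197299} = \frac{21372}{197299}$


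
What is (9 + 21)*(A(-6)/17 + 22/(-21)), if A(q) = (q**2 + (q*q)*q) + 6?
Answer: -40280/119 ≈ -338.49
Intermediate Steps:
A(q) = 6 + q**2 + q**3 (A(q) = (q**2 + q**2*q) + 6 = (q**2 + q**3) + 6 = 6 + q**2 + q**3)
(9 + 21)*(A(-6)/17 + 22/(-21)) = (9 + 21)*((6 + (-6)**2 + (-6)**3)/17 + 22/(-21)) = 30*((6 + 36 - 216)*(1/17) + 22*(-1/21)) = 30*(-174*1/17 - 22/21) = 30*(-174/17 - 22/21) = 30*(-4028/357) = -40280/119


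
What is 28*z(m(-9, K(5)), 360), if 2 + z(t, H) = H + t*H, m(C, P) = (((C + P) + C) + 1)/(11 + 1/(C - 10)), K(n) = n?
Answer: -13328/13 ≈ -1025.2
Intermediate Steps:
m(C, P) = (1 + P + 2*C)/(11 + 1/(-10 + C)) (m(C, P) = ((P + 2*C) + 1)/(11 + 1/(-10 + C)) = (1 + P + 2*C)/(11 + 1/(-10 + C)))
z(t, H) = -2 + H + H*t (z(t, H) = -2 + (H + t*H) = -2 + (H + H*t) = -2 + H + H*t)
28*z(m(-9, K(5)), 360) = 28*(-2 + 360 + 360*((-10 - 19*(-9) - 10*5 + 2*(-9)² - 9*5)/(-109 + 11*(-9)))) = 28*(-2 + 360 + 360*((-10 + 171 - 50 + 2*81 - 45)/(-109 - 99))) = 28*(-2 + 360 + 360*((-10 + 171 - 50 + 162 - 45)/(-208))) = 28*(-2 + 360 + 360*(-1/208*228)) = 28*(-2 + 360 + 360*(-57/52)) = 28*(-2 + 360 - 5130/13) = 28*(-476/13) = -13328/13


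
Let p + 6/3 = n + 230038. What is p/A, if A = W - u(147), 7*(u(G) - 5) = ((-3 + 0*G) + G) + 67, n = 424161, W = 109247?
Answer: 4579379/764483 ≈ 5.9902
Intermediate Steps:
u(G) = 99/7 + G/7 (u(G) = 5 + (((-3 + 0*G) + G) + 67)/7 = 5 + (((-3 + 0) + G) + 67)/7 = 5 + ((-3 + G) + 67)/7 = 5 + (64 + G)/7 = 5 + (64/7 + G/7) = 99/7 + G/7)
A = 764483/7 (A = 109247 - (99/7 + (⅐)*147) = 109247 - (99/7 + 21) = 109247 - 1*246/7 = 109247 - 246/7 = 764483/7 ≈ 1.0921e+5)
p = 654197 (p = -2 + (424161 + 230038) = -2 + 654199 = 654197)
p/A = 654197/(764483/7) = 654197*(7/764483) = 4579379/764483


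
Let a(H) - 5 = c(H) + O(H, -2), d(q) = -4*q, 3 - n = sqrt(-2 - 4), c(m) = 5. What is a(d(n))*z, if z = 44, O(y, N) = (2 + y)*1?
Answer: 176*I*sqrt(6) ≈ 431.11*I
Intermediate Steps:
O(y, N) = 2 + y
n = 3 - I*sqrt(6) (n = 3 - sqrt(-2 - 4) = 3 - sqrt(-6) = 3 - I*sqrt(6) ≈ 3.0 - 2.4495*I)
a(H) = 12 + H (a(H) = 5 + (5 + (2 + H)) = 5 + (7 + H) = 12 + H)
a(d(n))*z = (12 - 4*(3 - I*sqrt(6)))*44 = (12 + (-12 + 4*I*sqrt(6)))*44 = (4*I*sqrt(6))*44 = 176*I*sqrt(6)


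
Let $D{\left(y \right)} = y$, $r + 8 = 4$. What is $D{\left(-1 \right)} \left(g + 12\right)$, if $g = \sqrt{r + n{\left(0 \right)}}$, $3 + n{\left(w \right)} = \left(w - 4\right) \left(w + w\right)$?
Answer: $-12 - i \sqrt{7} \approx -12.0 - 2.6458 i$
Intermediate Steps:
$r = -4$ ($r = -8 + 4 = -4$)
$n{\left(w \right)} = -3 + 2 w \left(-4 + w\right)$ ($n{\left(w \right)} = -3 + \left(w - 4\right) \left(w + w\right) = -3 + \left(-4 + w\right) 2 w = -3 + 2 w \left(-4 + w\right)$)
$g = i \sqrt{7}$ ($g = \sqrt{-4 - \left(3 - 2 \cdot 0^{2}\right)} = \sqrt{-4 + \left(-3 + 0 + 2 \cdot 0\right)} = \sqrt{-4 + \left(-3 + 0 + 0\right)} = \sqrt{-4 - 3} = \sqrt{-7} = i \sqrt{7} \approx 2.6458 i$)
$D{\left(-1 \right)} \left(g + 12\right) = - (i \sqrt{7} + 12) = - (12 + i \sqrt{7}) = -12 - i \sqrt{7}$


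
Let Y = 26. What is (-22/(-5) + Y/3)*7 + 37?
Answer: 1927/15 ≈ 128.47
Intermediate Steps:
(-22/(-5) + Y/3)*7 + 37 = (-22/(-5) + 26/3)*7 + 37 = (-22*(-⅕) + 26*(⅓))*7 + 37 = (22/5 + 26/3)*7 + 37 = (196/15)*7 + 37 = 1372/15 + 37 = 1927/15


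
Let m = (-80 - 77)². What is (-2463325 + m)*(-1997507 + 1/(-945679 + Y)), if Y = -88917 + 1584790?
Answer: 446690806040337222/91699 ≈ 4.8713e+12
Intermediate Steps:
Y = 1495873
m = 24649 (m = (-157)² = 24649)
(-2463325 + m)*(-1997507 + 1/(-945679 + Y)) = (-2463325 + 24649)*(-1997507 + 1/(-945679 + 1495873)) = -2438676*(-1997507 + 1/550194) = -2438676*(-1099016366357/550194) = 446690806040337222/91699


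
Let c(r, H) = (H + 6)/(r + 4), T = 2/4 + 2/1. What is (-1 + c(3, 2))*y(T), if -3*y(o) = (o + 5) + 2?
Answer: -19/42 ≈ -0.45238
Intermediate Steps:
T = 5/2 (T = 2*(¼) + 2*1 = ½ + 2 = 5/2 ≈ 2.5000)
y(o) = -7/3 - o/3 (y(o) = -((o + 5) + 2)/3 = -((5 + o) + 2)/3 = -(7 + o)/3 = -7/3 - o/3)
c(r, H) = (6 + H)/(4 + r)
(-1 + c(3, 2))*y(T) = (-1 + (6 + 2)/(4 + 3))*(-7/3 - ⅓*5/2) = (-1 + 8/7)*(-7/3 - ⅚) = (-1 + (⅐)*8)*(-19/6) = (-1 + 8/7)*(-19/6) = (⅐)*(-19/6) = -19/42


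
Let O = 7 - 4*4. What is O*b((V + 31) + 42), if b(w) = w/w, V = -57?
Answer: -9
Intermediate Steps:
b(w) = 1
O = -9 (O = 7 - 16 = -9)
O*b((V + 31) + 42) = -9*1 = -9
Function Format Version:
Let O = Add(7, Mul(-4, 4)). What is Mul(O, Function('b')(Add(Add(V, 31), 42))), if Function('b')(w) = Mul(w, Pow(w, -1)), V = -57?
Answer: -9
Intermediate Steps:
Function('b')(w) = 1
O = -9 (O = Add(7, -16) = -9)
Mul(O, Function('b')(Add(Add(V, 31), 42))) = Mul(-9, 1) = -9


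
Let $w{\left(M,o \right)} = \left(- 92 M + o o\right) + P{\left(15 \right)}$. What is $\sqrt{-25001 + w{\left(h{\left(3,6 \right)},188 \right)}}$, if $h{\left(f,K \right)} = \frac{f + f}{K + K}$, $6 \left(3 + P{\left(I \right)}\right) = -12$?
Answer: $2 \sqrt{2573} \approx 101.45$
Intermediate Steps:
$P{\left(I \right)} = -5$ ($P{\left(I \right)} = -3 + \frac{1}{6} \left(-12\right) = -3 - 2 = -5$)
$h{\left(f,K \right)} = \frac{f}{K}$ ($h{\left(f,K \right)} = \frac{2 f}{2 K} = 2 f \frac{1}{2 K} = \frac{f}{K}$)
$w{\left(M,o \right)} = -5 + o^{2} - 92 M$ ($w{\left(M,o \right)} = \left(- 92 M + o o\right) - 5 = \left(- 92 M + o^{2}\right) - 5 = \left(o^{2} - 92 M\right) - 5 = -5 + o^{2} - 92 M$)
$\sqrt{-25001 + w{\left(h{\left(3,6 \right)},188 \right)}} = \sqrt{-25001 - \left(5 - 35344 + 92 \cdot 3 \cdot \frac{1}{6}\right)} = \sqrt{-25001 - \left(-35339 + 92 \cdot 3 \cdot \frac{1}{6}\right)} = \sqrt{-25001 - -35293} = \sqrt{-25001 + 35293} = \sqrt{10292} = 2 \sqrt{2573}$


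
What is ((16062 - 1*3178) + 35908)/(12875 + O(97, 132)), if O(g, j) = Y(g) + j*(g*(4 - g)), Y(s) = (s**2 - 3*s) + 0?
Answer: -16264/389593 ≈ -0.041746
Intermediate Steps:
Y(s) = s**2 - 3*s
O(g, j) = g*(-3 + g) + g*j*(4 - g) (O(g, j) = g*(-3 + g) + j*(g*(4 - g)) = g*(-3 + g) + g*j*(4 - g))
((16062 - 1*3178) + 35908)/(12875 + O(97, 132)) = ((16062 - 1*3178) + 35908)/(12875 + 97*(-3 + 97 + 4*132 - 1*97*132)) = ((16062 - 3178) + 35908)/(12875 + 97*(-3 + 97 + 528 - 12804)) = (12884 + 35908)/(12875 + 97*(-12182)) = 48792/(12875 - 1181654) = 48792/(-1168779) = 48792*(-1/1168779) = -16264/389593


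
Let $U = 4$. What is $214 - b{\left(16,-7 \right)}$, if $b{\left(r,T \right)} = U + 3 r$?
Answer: $162$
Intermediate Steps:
$b{\left(r,T \right)} = 4 + 3 r$
$214 - b{\left(16,-7 \right)} = 214 - \left(4 + 3 \cdot 16\right) = 214 - \left(4 + 48\right) = 214 - 52 = 162$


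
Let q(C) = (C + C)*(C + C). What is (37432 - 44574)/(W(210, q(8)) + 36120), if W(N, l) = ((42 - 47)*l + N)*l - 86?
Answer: 3571/118943 ≈ 0.030023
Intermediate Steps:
q(C) = 4*C² (q(C) = (2*C)*(2*C) = 4*C²)
W(N, l) = -86 + l*(N - 5*l) (W(N, l) = (-5*l + N)*l - 86 = (N - 5*l)*l - 86 = l*(N - 5*l) - 86 = -86 + l*(N - 5*l))
(37432 - 44574)/(W(210, q(8)) + 36120) = (37432 - 44574)/((-86 - 5*(4*8²)² + 210*(4*8²)) + 36120) = -7142/((-86 - 5*(4*64)² + 210*(4*64)) + 36120) = -7142/((-86 - 5*256² + 210*256) + 36120) = -7142/((-86 - 5*65536 + 53760) + 36120) = -7142/((-86 - 327680 + 53760) + 36120) = -7142/(-274006 + 36120) = -7142/(-237886) = -7142*(-1/237886) = 3571/118943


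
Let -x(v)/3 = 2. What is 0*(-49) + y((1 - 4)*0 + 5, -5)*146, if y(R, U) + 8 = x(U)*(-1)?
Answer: -292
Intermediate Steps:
x(v) = -6 (x(v) = -3*2 = -6)
y(R, U) = -2 (y(R, U) = -8 - 6*(-1) = -8 + 6 = -2)
0*(-49) + y((1 - 4)*0 + 5, -5)*146 = 0*(-49) - 2*146 = 0 - 292 = -292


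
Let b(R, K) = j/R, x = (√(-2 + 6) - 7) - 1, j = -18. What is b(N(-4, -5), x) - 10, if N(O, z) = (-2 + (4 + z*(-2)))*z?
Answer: -97/10 ≈ -9.7000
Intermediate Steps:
N(O, z) = z*(2 - 2*z) (N(O, z) = (-2 + (4 - 2*z))*z = (2 - 2*z)*z = z*(2 - 2*z))
x = -6 (x = (√4 - 7) - 1 = (2 - 7) - 1 = -5 - 1 = -6)
b(R, K) = -18/R
b(N(-4, -5), x) - 10 = -18*(-1/(10*(1 - 1*(-5)))) - 10 = -18*(-1/(10*(1 + 5))) - 10 = -18/(2*(-5)*6) - 10 = -18/(-60) - 10 = -18*(-1/60) - 10 = 3/10 - 10 = -97/10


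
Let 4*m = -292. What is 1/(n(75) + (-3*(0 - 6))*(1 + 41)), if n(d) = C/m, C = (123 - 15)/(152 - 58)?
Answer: 3431/2593782 ≈ 0.0013228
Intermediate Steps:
m = -73 (m = (¼)*(-292) = -73)
C = 54/47 (C = 108/94 = 108*(1/94) = 54/47 ≈ 1.1489)
n(d) = -54/3431 (n(d) = (54/47)/(-73) = (54/47)*(-1/73) = -54/3431)
1/(n(75) + (-3*(0 - 6))*(1 + 41)) = 1/(-54/3431 + (-3*(0 - 6))*(1 + 41)) = 1/(-54/3431 - 3*(-6)*42) = 1/(-54/3431 + 18*42) = 1/(-54/3431 + 756) = 1/(2593782/3431) = 3431/2593782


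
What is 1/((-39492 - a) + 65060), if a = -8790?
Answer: 1/34358 ≈ 2.9105e-5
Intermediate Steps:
1/((-39492 - a) + 65060) = 1/((-39492 - 1*(-8790)) + 65060) = 1/((-39492 + 8790) + 65060) = 1/(-30702 + 65060) = 1/34358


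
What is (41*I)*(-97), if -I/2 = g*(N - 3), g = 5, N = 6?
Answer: 119310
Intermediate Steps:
I = -30 (I = -10*(6 - 3) = -10*3 = -2*15 = -30)
(41*I)*(-97) = (41*(-30))*(-97) = -1230*(-97) = 119310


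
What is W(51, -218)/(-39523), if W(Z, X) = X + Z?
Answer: 167/39523 ≈ 0.0042254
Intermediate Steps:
W(51, -218)/(-39523) = (-218 + 51)/(-39523) = -167*(-1/39523) = 167/39523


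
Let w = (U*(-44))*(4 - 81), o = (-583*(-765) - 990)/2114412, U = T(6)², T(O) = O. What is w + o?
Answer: 85963682607/704804 ≈ 1.2197e+5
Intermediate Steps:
U = 36 (U = 6² = 36)
o = 148335/704804 (o = (445995 - 990)*(1/2114412) = 445005*(1/2114412) = 148335/704804 ≈ 0.21046)
w = 121968 (w = (36*(-44))*(4 - 81) = -1584*(-77) = 121968)
w + o = 121968 + 148335/704804 = 85963682607/704804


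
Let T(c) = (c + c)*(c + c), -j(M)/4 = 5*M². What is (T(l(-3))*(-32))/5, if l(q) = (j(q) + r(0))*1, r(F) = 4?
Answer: -3964928/5 ≈ -7.9299e+5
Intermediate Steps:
j(M) = -20*M²
l(q) = 4 - 20*q² (l(q) = (-20*q² + 4)*1 = (4 - 20*q²)*1 = 4 - 20*q²)
T(c) = 4*c² (T(c) = (2*c)*(2*c) = 4*c²)
(T(l(-3))*(-32))/5 = ((4*(4 - 20*(-3)²)²)*(-32))/5 = ((4*(4 - 20*9)²)*(-32))*(⅕) = ((4*(4 - 180)²)*(-32))*(⅕) = ((4*(-176)²)*(-32))*(⅕) = ((4*30976)*(-32))*(⅕) = (123904*(-32))*(⅕) = -3964928*⅕ = -3964928/5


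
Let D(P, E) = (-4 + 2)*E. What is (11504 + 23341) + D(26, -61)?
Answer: 34967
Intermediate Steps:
D(P, E) = -2*E
(11504 + 23341) + D(26, -61) = (11504 + 23341) - 2*(-61) = 34845 + 122 = 34967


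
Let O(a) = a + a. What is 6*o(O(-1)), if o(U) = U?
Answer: -12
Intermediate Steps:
O(a) = 2*a
6*o(O(-1)) = 6*(2*(-1)) = 6*(-2) = -12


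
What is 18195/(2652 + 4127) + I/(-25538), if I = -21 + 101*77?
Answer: 206042993/86561051 ≈ 2.3803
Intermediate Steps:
I = 7756 (I = -21 + 7777 = 7756)
18195/(2652 + 4127) + I/(-25538) = 18195/(2652 + 4127) + 7756/(-25538) = 18195/6779 + 7756*(-1/25538) = 18195*(1/6779) - 3878/12769 = 18195/6779 - 3878/12769 = 206042993/86561051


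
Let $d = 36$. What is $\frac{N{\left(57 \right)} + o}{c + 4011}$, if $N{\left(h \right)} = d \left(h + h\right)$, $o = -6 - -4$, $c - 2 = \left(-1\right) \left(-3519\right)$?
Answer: $\frac{293}{538} \approx 0.54461$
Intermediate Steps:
$c = 3521$ ($c = 2 - -3519 = 2 + 3519 = 3521$)
$o = -2$ ($o = -6 + 4 = -2$)
$N{\left(h \right)} = 72 h$ ($N{\left(h \right)} = 36 \left(h + h\right) = 36 \cdot 2 h = 72 h$)
$\frac{N{\left(57 \right)} + o}{c + 4011} = \frac{72 \cdot 57 - 2}{3521 + 4011} = \frac{4104 - 2}{7532} = 4102 \cdot \frac{1}{7532} = \frac{293}{538}$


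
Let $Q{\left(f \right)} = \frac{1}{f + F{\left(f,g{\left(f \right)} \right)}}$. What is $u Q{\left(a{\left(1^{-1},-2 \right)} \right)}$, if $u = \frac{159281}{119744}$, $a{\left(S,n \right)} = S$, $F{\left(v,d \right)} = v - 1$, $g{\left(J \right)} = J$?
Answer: $\frac{159281}{119744} \approx 1.3302$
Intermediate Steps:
$F{\left(v,d \right)} = -1 + v$
$u = \frac{159281}{119744}$ ($u = 159281 \cdot \frac{1}{119744} = \frac{159281}{119744} \approx 1.3302$)
$Q{\left(f \right)} = \frac{1}{-1 + 2 f}$ ($Q{\left(f \right)} = \frac{1}{f + \left(-1 + f\right)} = \frac{1}{-1 + 2 f}$)
$u Q{\left(a{\left(1^{-1},-2 \right)} \right)} = \frac{159281}{119744 \left(-1 + \frac{2}{1}\right)} = \frac{159281}{119744 \left(-1 + 2 \cdot 1\right)} = \frac{159281}{119744 \left(-1 + 2\right)} = \frac{159281}{119744 \cdot 1} = \frac{159281}{119744} \cdot 1 = \frac{159281}{119744}$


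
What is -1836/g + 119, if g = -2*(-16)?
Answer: 493/8 ≈ 61.625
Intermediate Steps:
g = 32
-1836/g + 119 = -1836/32 + 119 = -36*51/32 + 119 = -459/8 + 119 = 493/8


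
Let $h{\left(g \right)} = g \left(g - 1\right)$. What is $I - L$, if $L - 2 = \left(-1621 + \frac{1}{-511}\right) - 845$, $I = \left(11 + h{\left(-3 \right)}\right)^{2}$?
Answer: $\frac{1529424}{511} \approx 2993.0$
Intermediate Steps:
$h{\left(g \right)} = g \left(-1 + g\right)$
$I = 529$ ($I = \left(11 - 3 \left(-1 - 3\right)\right)^{2} = \left(11 - -12\right)^{2} = \left(11 + 12\right)^{2} = 23^{2} = 529$)
$L = - \frac{1259105}{511}$ ($L = 2 - \left(2466 + \frac{1}{511}\right) = 2 - \frac{1260127}{511} = - \frac{1259105}{511} \approx -2464.0$)
$I - L = 529 - - \frac{1259105}{511} = 529 + \frac{1259105}{511} = \frac{1529424}{511}$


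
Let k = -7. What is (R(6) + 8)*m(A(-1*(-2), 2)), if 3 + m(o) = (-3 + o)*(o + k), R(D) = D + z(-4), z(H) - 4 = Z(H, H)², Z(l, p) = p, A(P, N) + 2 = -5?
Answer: 4658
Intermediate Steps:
A(P, N) = -7 (A(P, N) = -2 - 5 = -7)
z(H) = 4 + H²
R(D) = 20 + D (R(D) = D + (4 + (-4)²) = D + (4 + 16) = D + 20 = 20 + D)
m(o) = -3 + (-7 + o)*(-3 + o) (m(o) = -3 + (-3 + o)*(o - 7) = -3 + (-3 + o)*(-7 + o) = -3 + (-7 + o)*(-3 + o))
(R(6) + 8)*m(A(-1*(-2), 2)) = ((20 + 6) + 8)*(18 + (-7)² - 10*(-7)) = (26 + 8)*(18 + 49 + 70) = 34*137 = 4658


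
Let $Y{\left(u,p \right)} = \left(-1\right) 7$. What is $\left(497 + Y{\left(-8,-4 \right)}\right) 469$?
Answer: $229810$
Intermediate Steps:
$Y{\left(u,p \right)} = -7$
$\left(497 + Y{\left(-8,-4 \right)}\right) 469 = \left(497 - 7\right) 469 = 490 \cdot 469 = 229810$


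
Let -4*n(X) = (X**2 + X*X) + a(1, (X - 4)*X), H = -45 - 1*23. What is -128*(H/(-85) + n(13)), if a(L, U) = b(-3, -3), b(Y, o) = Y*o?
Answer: 55008/5 ≈ 11002.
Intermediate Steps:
H = -68 (H = -45 - 23 = -68)
a(L, U) = 9 (a(L, U) = -3*(-3) = 9)
n(X) = -9/4 - X**2/2 (n(X) = -((X**2 + X*X) + 9)/4 = -((X**2 + X**2) + 9)/4 = -(2*X**2 + 9)/4 = -(9 + 2*X**2)/4 = -9/4 - X**2/2)
-128*(H/(-85) + n(13)) = -128*(-68/(-85) + (-9/4 - 1/2*13**2)) = -128*(-68*(-1/85) + (-9/4 - 1/2*169)) = -128*(4/5 + (-9/4 - 169/2)) = -128*(4/5 - 347/4) = -128*(-1719/20) = 55008/5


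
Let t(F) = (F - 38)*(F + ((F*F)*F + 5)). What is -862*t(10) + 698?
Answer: 24498738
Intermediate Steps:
t(F) = (-38 + F)*(5 + F + F**3) (t(F) = (-38 + F)*(F + (F**2*F + 5)) = (-38 + F)*(F + (F**3 + 5)) = (-38 + F)*(F + (5 + F**3)) = (-38 + F)*(5 + F + F**3))
-862*t(10) + 698 = -862*(-190 + 10**2 + 10**4 - 38*10**3 - 33*10) + 698 = -862*(-190 + 100 + 10000 - 38*1000 - 330) + 698 = -862*(-190 + 100 + 10000 - 38000 - 330) + 698 = -862*(-28420) + 698 = 24498040 + 698 = 24498738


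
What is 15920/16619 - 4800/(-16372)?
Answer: 85103360/68021567 ≈ 1.2511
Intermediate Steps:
15920/16619 - 4800/(-16372) = 15920*(1/16619) - 4800*(-1/16372) = 15920/16619 + 1200/4093 = 85103360/68021567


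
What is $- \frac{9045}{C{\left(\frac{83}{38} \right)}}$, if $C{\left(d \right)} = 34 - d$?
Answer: $- \frac{114570}{403} \approx -284.29$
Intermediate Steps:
$- \frac{9045}{C{\left(\frac{83}{38} \right)}} = - \frac{9045}{34 - \frac{83}{38}} = - \frac{9045}{\frac{1209}{38}} = \left(-9045\right) \frac{38}{1209} = - \frac{114570}{403}$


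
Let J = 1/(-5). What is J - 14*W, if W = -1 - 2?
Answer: 209/5 ≈ 41.800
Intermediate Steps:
J = -⅕ ≈ -0.20000
W = -3
J - 14*W = -⅕ - 14*(-3) = -⅕ + 42 = 209/5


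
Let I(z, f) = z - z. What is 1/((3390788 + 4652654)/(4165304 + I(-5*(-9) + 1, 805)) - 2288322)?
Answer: -189332/433252215293 ≈ -4.3700e-7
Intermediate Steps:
I(z, f) = 0
1/((3390788 + 4652654)/(4165304 + I(-5*(-9) + 1, 805)) - 2288322) = 1/((3390788 + 4652654)/(4165304 + 0) - 2288322) = 1/(8043442/4165304 - 2288322) = 1/(8043442*(1/4165304) - 2288322) = 1/(365611/189332 - 2288322) = 1/(-433252215293/189332) = -189332/433252215293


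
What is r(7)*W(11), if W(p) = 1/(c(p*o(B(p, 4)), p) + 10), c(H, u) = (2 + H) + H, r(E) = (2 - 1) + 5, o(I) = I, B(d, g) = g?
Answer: 3/50 ≈ 0.060000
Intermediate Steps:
r(E) = 6 (r(E) = 1 + 5 = 6)
c(H, u) = 2 + 2*H
W(p) = 1/(12 + 8*p) (W(p) = 1/((2 + 2*(p*4)) + 10) = 1/((2 + 2*(4*p)) + 10) = 1/((2 + 8*p) + 10) = 1/(12 + 8*p))
r(7)*W(11) = 6*(1/(4*(3 + 2*11))) = 6*(1/(4*(3 + 22))) = 6*((1/4)/25) = 6*((1/4)*(1/25)) = 6*(1/100) = 3/50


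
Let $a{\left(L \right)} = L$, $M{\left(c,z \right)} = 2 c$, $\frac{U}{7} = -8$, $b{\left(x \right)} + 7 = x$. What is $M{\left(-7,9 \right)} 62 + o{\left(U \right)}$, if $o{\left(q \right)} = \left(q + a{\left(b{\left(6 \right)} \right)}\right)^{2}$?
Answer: $2381$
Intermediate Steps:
$b{\left(x \right)} = -7 + x$
$U = -56$ ($U = 7 \left(-8\right) = -56$)
$o{\left(q \right)} = \left(-1 + q\right)^{2}$ ($o{\left(q \right)} = \left(q + \left(-7 + 6\right)\right)^{2} = \left(q - 1\right)^{2} = \left(-1 + q\right)^{2}$)
$M{\left(-7,9 \right)} 62 + o{\left(U \right)} = 2 \left(-7\right) 62 + \left(-1 - 56\right)^{2} = \left(-14\right) 62 + \left(-57\right)^{2} = -868 + 3249 = 2381$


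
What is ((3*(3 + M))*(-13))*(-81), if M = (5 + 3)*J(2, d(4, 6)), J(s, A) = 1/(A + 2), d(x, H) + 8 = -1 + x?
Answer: 1053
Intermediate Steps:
d(x, H) = -9 + x (d(x, H) = -8 + (-1 + x) = -9 + x)
J(s, A) = 1/(2 + A)
M = -8/3 (M = (5 + 3)/(2 + (-9 + 4)) = 8/(2 - 5) = 8/(-3) = 8*(-⅓) = -8/3 ≈ -2.6667)
((3*(3 + M))*(-13))*(-81) = ((3*(3 - 8/3))*(-13))*(-81) = ((3*(⅓))*(-13))*(-81) = (1*(-13))*(-81) = -13*(-81) = 1053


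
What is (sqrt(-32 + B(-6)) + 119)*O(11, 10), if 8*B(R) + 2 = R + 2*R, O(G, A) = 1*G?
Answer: 1309 + 11*I*sqrt(138)/2 ≈ 1309.0 + 64.61*I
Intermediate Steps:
O(G, A) = G
B(R) = -1/4 + 3*R/8 (B(R) = -1/4 + (R + 2*R)/8 = -1/4 + (3*R)/8 = -1/4 + 3*R/8)
(sqrt(-32 + B(-6)) + 119)*O(11, 10) = (sqrt(-32 + (-1/4 + (3/8)*(-6))) + 119)*11 = (sqrt(-32 + (-1/4 - 9/4)) + 119)*11 = (sqrt(-32 - 5/2) + 119)*11 = (sqrt(-69/2) + 119)*11 = (I*sqrt(138)/2 + 119)*11 = (119 + I*sqrt(138)/2)*11 = 1309 + 11*I*sqrt(138)/2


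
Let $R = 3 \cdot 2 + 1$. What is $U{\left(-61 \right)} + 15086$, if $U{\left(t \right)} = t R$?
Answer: $14659$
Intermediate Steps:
$R = 7$ ($R = 6 + 1 = 7$)
$U{\left(t \right)} = 7 t$ ($U{\left(t \right)} = t 7 = 7 t$)
$U{\left(-61 \right)} + 15086 = 7 \left(-61\right) + 15086 = -427 + 15086 = 14659$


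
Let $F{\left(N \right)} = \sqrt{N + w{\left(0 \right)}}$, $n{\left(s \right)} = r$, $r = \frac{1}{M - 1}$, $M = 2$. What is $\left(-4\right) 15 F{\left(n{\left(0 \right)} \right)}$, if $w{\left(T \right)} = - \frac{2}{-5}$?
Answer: $- 12 \sqrt{35} \approx -70.993$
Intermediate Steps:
$w{\left(T \right)} = \frac{2}{5}$ ($w{\left(T \right)} = \left(-2\right) \left(- \frac{1}{5}\right) = \frac{2}{5}$)
$r = 1$ ($r = \frac{1}{2 - 1} = 1^{-1} = 1$)
$n{\left(s \right)} = 1$
$F{\left(N \right)} = \sqrt{\frac{2}{5} + N}$ ($F{\left(N \right)} = \sqrt{N + \frac{2}{5}} = \sqrt{\frac{2}{5} + N}$)
$\left(-4\right) 15 F{\left(n{\left(0 \right)} \right)} = \left(-4\right) 15 \frac{\sqrt{10 + 25 \cdot 1}}{5} = - 60 \frac{\sqrt{10 + 25}}{5} = - 60 \frac{\sqrt{35}}{5} = - 12 \sqrt{35}$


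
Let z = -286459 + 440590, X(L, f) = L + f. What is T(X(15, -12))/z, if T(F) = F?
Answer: 1/51377 ≈ 1.9464e-5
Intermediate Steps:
z = 154131
T(X(15, -12))/z = (15 - 12)/154131 = 3*(1/154131) = 1/51377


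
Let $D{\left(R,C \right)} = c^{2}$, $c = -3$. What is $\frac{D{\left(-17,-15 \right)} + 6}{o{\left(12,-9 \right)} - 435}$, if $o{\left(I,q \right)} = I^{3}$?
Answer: $\frac{5}{431} \approx 0.011601$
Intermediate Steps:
$D{\left(R,C \right)} = 9$ ($D{\left(R,C \right)} = \left(-3\right)^{2} = 9$)
$\frac{D{\left(-17,-15 \right)} + 6}{o{\left(12,-9 \right)} - 435} = \frac{9 + 6}{12^{3} - 435} = \frac{15}{1728 - 435} = \frac{15}{1293} = 15 \cdot \frac{1}{1293} = \frac{5}{431}$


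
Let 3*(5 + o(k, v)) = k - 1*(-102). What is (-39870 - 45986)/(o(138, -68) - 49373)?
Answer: 42928/24649 ≈ 1.7416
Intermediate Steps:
o(k, v) = 29 + k/3 (o(k, v) = -5 + (k - 1*(-102))/3 = -5 + (k + 102)/3 = -5 + (102 + k)/3 = -5 + (34 + k/3) = 29 + k/3)
(-39870 - 45986)/(o(138, -68) - 49373) = (-39870 - 45986)/((29 + (1/3)*138) - 49373) = -85856/((29 + 46) - 49373) = -85856/(75 - 49373) = -85856/(-49298) = -85856*(-1/49298) = 42928/24649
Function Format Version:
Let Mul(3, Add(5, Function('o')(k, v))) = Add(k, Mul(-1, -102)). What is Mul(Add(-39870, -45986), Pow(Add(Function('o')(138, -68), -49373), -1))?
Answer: Rational(42928, 24649) ≈ 1.7416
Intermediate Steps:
Function('o')(k, v) = Add(29, Mul(Rational(1, 3), k)) (Function('o')(k, v) = Add(-5, Mul(Rational(1, 3), Add(k, Mul(-1, -102)))) = Add(-5, Mul(Rational(1, 3), Add(k, 102))) = Add(-5, Mul(Rational(1, 3), Add(102, k))) = Add(-5, Add(34, Mul(Rational(1, 3), k))) = Add(29, Mul(Rational(1, 3), k)))
Mul(Add(-39870, -45986), Pow(Add(Function('o')(138, -68), -49373), -1)) = Mul(Add(-39870, -45986), Pow(Add(Add(29, Mul(Rational(1, 3), 138)), -49373), -1)) = Mul(-85856, Pow(Add(Add(29, 46), -49373), -1)) = Mul(-85856, Pow(Add(75, -49373), -1)) = Mul(-85856, Pow(-49298, -1)) = Mul(-85856, Rational(-1, 49298)) = Rational(42928, 24649)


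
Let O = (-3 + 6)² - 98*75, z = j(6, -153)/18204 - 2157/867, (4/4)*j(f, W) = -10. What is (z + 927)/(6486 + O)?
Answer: -2431907323/2249058690 ≈ -1.0813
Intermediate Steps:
j(f, W) = -10
z = -6545783/2630478 (z = -10/18204 - 2157/867 = -10*1/18204 - 2157*1/867 = -5/9102 - 719/289 = -6545783/2630478 ≈ -2.4884)
O = -7341 (O = 3² - 7350 = 9 - 7350 = -7341)
(z + 927)/(6486 + O) = (-6545783/2630478 + 927)/(6486 - 7341) = (2431907323/2630478)/(-855) = (2431907323/2630478)*(-1/855) = -2431907323/2249058690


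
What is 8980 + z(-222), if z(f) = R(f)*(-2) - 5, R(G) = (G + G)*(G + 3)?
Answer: -185497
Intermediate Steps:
R(G) = 2*G*(3 + G) (R(G) = (2*G)*(3 + G) = 2*G*(3 + G))
z(f) = -5 - 4*f*(3 + f) (z(f) = (2*f*(3 + f))*(-2) - 5 = -4*f*(3 + f) - 5 = -5 - 4*f*(3 + f))
8980 + z(-222) = 8980 + (-5 - 4*(-222)*(3 - 222)) = 8980 + (-5 - 4*(-222)*(-219)) = 8980 + (-5 - 194472) = 8980 - 194477 = -185497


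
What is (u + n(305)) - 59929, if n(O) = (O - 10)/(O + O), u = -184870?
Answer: -29865419/122 ≈ -2.4480e+5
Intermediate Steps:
n(O) = (-10 + O)/(2*O) (n(O) = (-10 + O)/((2*O)) = (-10 + O)*(1/(2*O)) = (-10 + O)/(2*O))
(u + n(305)) - 59929 = (-184870 + (1/2)*(-10 + 305)/305) - 59929 = (-184870 + (1/2)*(1/305)*295) - 59929 = (-184870 + 59/122) - 59929 = -22554081/122 - 59929 = -29865419/122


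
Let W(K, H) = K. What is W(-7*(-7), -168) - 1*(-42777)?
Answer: 42826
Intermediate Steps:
W(-7*(-7), -168) - 1*(-42777) = -7*(-7) - 1*(-42777) = 49 + 42777 = 42826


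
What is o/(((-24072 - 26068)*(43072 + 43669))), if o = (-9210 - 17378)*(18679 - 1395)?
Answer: 4995076/47273845 ≈ 0.10566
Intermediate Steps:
o = -459546992 (o = -26588*17284 = -459546992)
o/(((-24072 - 26068)*(43072 + 43669))) = -459546992*1/((-24072 - 26068)*(43072 + 43669)) = -459546992/((-50140*86741)) = -459546992/(-4349193740) = -459546992*(-1/4349193740) = 4995076/47273845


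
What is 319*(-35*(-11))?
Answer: 122815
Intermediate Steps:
319*(-35*(-11)) = 319*385 = 122815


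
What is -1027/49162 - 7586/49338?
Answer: -211806529/1212777378 ≈ -0.17465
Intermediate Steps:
-1027/49162 - 7586/49338 = -1027*1/49162 - 7586*1/49338 = -1027/49162 - 3793/24669 = -211806529/1212777378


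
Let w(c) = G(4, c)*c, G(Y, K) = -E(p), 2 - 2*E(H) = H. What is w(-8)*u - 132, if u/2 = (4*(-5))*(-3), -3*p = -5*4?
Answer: -2372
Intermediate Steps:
p = 20/3 (p = -(-5)*4/3 = -⅓*(-20) = 20/3 ≈ 6.6667)
E(H) = 1 - H/2
G(Y, K) = 7/3 (G(Y, K) = -(1 - ½*20/3) = -(1 - 10/3) = -1*(-7/3) = 7/3)
w(c) = 7*c/3
u = 120 (u = 2*((4*(-5))*(-3)) = 2*(-20*(-3)) = 2*60 = 120)
w(-8)*u - 132 = ((7/3)*(-8))*120 - 132 = -56/3*120 - 132 = -2240 - 132 = -2372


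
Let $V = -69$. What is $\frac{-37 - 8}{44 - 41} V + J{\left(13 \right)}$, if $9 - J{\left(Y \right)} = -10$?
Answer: $1054$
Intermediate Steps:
$J{\left(Y \right)} = 19$ ($J{\left(Y \right)} = 9 - -10 = 9 + 10 = 19$)
$\frac{-37 - 8}{44 - 41} V + J{\left(13 \right)} = \frac{-37 - 8}{44 - 41} \left(-69\right) + 19 = - \frac{45}{3} \left(-69\right) + 19 = \left(-45\right) \frac{1}{3} \left(-69\right) + 19 = \left(-15\right) \left(-69\right) + 19 = 1035 + 19 = 1054$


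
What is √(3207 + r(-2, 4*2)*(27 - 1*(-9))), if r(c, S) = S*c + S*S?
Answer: √4935 ≈ 70.250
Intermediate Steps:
r(c, S) = S² + S*c (r(c, S) = S*c + S² = S² + S*c)
√(3207 + r(-2, 4*2)*(27 - 1*(-9))) = √(3207 + ((4*2)*(4*2 - 2))*(27 - 1*(-9))) = √(3207 + (8*(8 - 2))*(27 + 9)) = √(3207 + (8*6)*36) = √(3207 + 48*36) = √(3207 + 1728) = √4935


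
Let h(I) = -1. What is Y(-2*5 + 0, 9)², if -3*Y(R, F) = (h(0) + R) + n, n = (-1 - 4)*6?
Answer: 1681/9 ≈ 186.78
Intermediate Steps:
n = -30 (n = -5*6 = -30)
Y(R, F) = 31/3 - R/3 (Y(R, F) = -((-1 + R) - 30)/3 = -(-31 + R)/3 = 31/3 - R/3)
Y(-2*5 + 0, 9)² = (31/3 - (-2*5 + 0)/3)² = (31/3 - (-10 + 0)/3)² = (31/3 - ⅓*(-10))² = (31/3 + 10/3)² = (41/3)² = 1681/9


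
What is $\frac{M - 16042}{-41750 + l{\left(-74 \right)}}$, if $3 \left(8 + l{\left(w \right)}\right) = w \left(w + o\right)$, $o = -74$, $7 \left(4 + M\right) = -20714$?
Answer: $\frac{199554}{400127} \approx 0.49873$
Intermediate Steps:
$M = - \frac{20742}{7}$ ($M = -4 + \frac{1}{7} \left(-20714\right) = -4 - \frac{20714}{7} = - \frac{20742}{7} \approx -2963.1$)
$l{\left(w \right)} = -8 + \frac{w \left(-74 + w\right)}{3}$ ($l{\left(w \right)} = -8 + \frac{w \left(w - 74\right)}{3} = -8 + \frac{w \left(-74 + w\right)}{3}$)
$\frac{M - 16042}{-41750 + l{\left(-74 \right)}} = \frac{- \frac{20742}{7} - 16042}{-41750 - \left(- \frac{5452}{3} - \frac{5476}{3}\right)} = - \frac{133036}{7 \left(-41750 + \left(-8 + \frac{5476}{3} + \frac{1}{3} \cdot 5476\right)\right)} = - \frac{133036}{7 \left(-41750 + \left(-8 + \frac{5476}{3} + \frac{5476}{3}\right)\right)} = - \frac{133036}{7 \left(-41750 + \frac{10928}{3}\right)} = - \frac{133036}{7 \left(- \frac{114322}{3}\right)} = \left(- \frac{133036}{7}\right) \left(- \frac{3}{114322}\right) = \frac{199554}{400127}$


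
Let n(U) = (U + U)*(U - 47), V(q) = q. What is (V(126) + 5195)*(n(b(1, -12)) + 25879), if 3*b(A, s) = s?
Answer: 139873127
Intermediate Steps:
b(A, s) = s/3
n(U) = 2*U*(-47 + U) (n(U) = (2*U)*(-47 + U) = 2*U*(-47 + U))
(V(126) + 5195)*(n(b(1, -12)) + 25879) = (126 + 5195)*(2*((⅓)*(-12))*(-47 + (⅓)*(-12)) + 25879) = 5321*(2*(-4)*(-47 - 4) + 25879) = 5321*(2*(-4)*(-51) + 25879) = 5321*(408 + 25879) = 5321*26287 = 139873127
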